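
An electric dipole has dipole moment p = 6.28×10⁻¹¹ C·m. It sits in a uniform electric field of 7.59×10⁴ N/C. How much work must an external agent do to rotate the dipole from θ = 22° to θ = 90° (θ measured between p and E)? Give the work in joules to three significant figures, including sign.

W_ext = ΔU = U(θ₂) − U(θ₁) = −pE cosθ₂ − (−pE cosθ₁) = pE(cosθ₁ − cosθ₂).
W = (6.28×10⁻¹¹)(7.59×10⁴)·(cos22° − cos90°) = (4.767×10⁻⁶)·(+0.9272) = 4.419×10⁻⁶ J.

W ≈ 4.42×10⁻⁶ J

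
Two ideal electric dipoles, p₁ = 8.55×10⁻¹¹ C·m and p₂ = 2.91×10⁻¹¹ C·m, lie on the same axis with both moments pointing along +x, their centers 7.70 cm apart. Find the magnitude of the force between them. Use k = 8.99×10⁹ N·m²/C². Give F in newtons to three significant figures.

F ≈ 3.82×10⁻⁶ N

On-axis field of dipole 1 at distance r: E = 2kp₁/r³. Force on dipole 2 is F = p₂·dE/dr (gradient along axis).
dE/dr = −6kp₁/r⁴, so |F| = 6kp₁p₂/r⁴ (attractive for aligned moments).
F = 6(8.99×10⁹)(8.55×10⁻¹¹)(2.91×10⁻¹¹)/(0.0770)⁴ = 3.818×10⁻⁶ N.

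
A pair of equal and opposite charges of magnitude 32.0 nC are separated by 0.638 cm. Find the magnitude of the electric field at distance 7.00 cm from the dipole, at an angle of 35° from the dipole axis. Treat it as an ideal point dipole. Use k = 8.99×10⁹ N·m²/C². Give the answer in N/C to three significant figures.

E ≈ 9290 N/C

Dipole moment p = qd = (3.20×10⁻⁸ C)(0.00638 m) = 2.042×10⁻¹⁰ C·m.
At angle θ the dipole field magnitude is E = (kp/r³)·√(1 + 3cos²θ).
kp/r³ = (8.99×10⁹)(2.042×10⁻¹⁰) / (0.0700)³ = 5352 N/C.
√(1 + 3cos²35°) = √(1 + 3·0.6710) = √3.0130 ≈ 1.7358.
E ≈ 5352 × 1.736 = 9290 N/C.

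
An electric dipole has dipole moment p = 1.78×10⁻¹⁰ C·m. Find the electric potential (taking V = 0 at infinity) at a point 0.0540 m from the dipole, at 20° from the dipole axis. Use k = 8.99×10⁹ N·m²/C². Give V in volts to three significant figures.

The dipole potential is V = kp cosθ / r².
V = (8.99×10⁹)(1.78×10⁻¹⁰)·cos20° / (0.0540)² = 515.7 V.

V ≈ 516 V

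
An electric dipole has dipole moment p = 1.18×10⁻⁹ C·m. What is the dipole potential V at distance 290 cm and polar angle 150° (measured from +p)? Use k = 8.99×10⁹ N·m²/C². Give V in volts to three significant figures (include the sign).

V ≈ -1.09 V

The dipole potential is V = kp cosθ / r².
V = (8.99×10⁹)(1.18×10⁻⁹)·cos150° / (2.90)² = -1.092 V.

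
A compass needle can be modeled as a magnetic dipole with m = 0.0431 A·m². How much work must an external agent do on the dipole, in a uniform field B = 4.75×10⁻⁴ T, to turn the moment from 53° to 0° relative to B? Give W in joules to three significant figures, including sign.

W ≈ -8.15×10⁻⁶ J

W_ext = ΔU = −mB cosθ₂ + mB cosθ₁ = mB(cosθ₁ − cosθ₂).
W = (0.0431)(4.75×10⁻⁴)·(cos53° − cos0°) = (2.047×10⁻⁵)·(-0.3982) = -8.152×10⁻⁶ J.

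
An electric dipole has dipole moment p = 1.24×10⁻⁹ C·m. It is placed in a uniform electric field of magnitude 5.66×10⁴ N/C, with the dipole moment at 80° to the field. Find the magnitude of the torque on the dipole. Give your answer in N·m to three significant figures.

Torque on an electric dipole: τ = pE sinθ.
τ = (1.24×10⁻⁹)(5.66×10⁴)·sin80° = 6.912×10⁻⁵ N·m.

τ ≈ 6.91×10⁻⁵ N·m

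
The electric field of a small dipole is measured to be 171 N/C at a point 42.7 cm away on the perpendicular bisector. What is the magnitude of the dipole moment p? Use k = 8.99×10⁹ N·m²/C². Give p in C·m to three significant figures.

In the equatorial plane E = kp/r³, so p = Er³/(k).
p = (171)·(0.427)³ / (8.99×10⁹) = 1.481×10⁻⁹ C·m.

p ≈ 1.48×10⁻⁹ C·m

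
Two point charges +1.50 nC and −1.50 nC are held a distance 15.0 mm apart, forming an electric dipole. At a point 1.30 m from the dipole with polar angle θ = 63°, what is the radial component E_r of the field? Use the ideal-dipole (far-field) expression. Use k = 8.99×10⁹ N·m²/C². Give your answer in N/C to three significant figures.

E_r ≈ 0.0836 N/C

Dipole moment p = qd = (1.50×10⁻⁹ C)(0.0150 m) = 2.25×10⁻¹¹ C·m.
For a dipole, E_r = (2kp cosθ)/r³.
kp/r³ = (8.99×10⁹)(2.25×10⁻¹¹)/(1.30)³ = 0.09207 N/C.
E_r = 2·0.09207·cos63° = 0.08360 N/C.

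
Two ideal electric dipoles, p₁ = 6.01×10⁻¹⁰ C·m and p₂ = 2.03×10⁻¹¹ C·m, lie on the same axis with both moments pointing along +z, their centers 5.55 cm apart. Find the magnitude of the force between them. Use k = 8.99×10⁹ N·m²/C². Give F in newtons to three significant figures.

F ≈ 6.94×10⁻⁵ N

On-axis field of dipole 1 at distance r: E = 2kp₁/r³. Force on dipole 2 is F = p₂·dE/dr (gradient along axis).
dE/dr = −6kp₁/r⁴, so |F| = 6kp₁p₂/r⁴ (attractive for aligned moments).
F = 6(8.99×10⁹)(6.01×10⁻¹⁰)(2.03×10⁻¹¹)/(0.0555)⁴ = 6.936×10⁻⁵ N.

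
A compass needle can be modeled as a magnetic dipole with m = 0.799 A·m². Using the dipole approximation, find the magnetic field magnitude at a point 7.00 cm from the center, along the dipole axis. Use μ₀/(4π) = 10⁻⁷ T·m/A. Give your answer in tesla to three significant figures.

B ≈ 4.66×10⁻⁴ T

On axis B = (μ₀/4π)·2m/r³.
B = 2·(10⁻⁷)·(0.799) / (0.0700)³ = 4.659×10⁻⁴ T.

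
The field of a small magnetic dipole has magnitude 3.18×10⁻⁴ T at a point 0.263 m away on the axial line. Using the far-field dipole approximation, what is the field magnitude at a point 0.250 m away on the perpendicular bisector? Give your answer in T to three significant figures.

B ≈ 1.85×10⁻⁴ T

Dipole fields scale as 1/r³ in the far field.
The axial field is twice the equatorial field at the same r, so the geometry factor is 1/2.
B₂ = B₁ · (1/2) · (r₁/r₂)³ = 3.18×10⁻⁴ · 0.5 · (0.263/0.250)³.
(r₁/r₂)³ = (1.052)³ = 1.164.
B₂ ≈ 1.851×10⁻⁴ T.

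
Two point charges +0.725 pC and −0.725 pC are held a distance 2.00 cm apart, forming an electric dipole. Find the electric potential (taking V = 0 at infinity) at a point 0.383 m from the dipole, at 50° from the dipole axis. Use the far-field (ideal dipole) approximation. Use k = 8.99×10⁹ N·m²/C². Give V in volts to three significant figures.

Dipole moment p = qd = (7.25×10⁻¹³ C)(0.0200 m) = 1.45×10⁻¹⁴ C·m.
The dipole potential is V = kp cosθ / r².
V = (8.99×10⁹)(1.45×10⁻¹⁴)·cos50° / (0.383)² = 5.712×10⁻⁴ V.

V ≈ 5.71×10⁻⁴ V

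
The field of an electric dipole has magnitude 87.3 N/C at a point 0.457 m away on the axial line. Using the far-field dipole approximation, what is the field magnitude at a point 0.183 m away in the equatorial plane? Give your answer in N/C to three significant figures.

Dipole fields scale as 1/r³ in the far field.
The axial field is twice the equatorial field at the same r, so the geometry factor is 1/2.
E₂ = E₁ · (1/2) · (r₁/r₂)³ = 87.3 · 0.5 · (0.457/0.183)³.
(r₁/r₂)³ = (2.497)³ = 15.57.
E₂ ≈ 679.8 N/C.

E ≈ 680 N/C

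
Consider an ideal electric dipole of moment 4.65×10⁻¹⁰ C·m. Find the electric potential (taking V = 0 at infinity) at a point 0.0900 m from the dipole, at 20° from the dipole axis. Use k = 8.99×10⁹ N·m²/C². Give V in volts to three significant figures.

V ≈ 485 V

The dipole potential is V = kp cosθ / r².
V = (8.99×10⁹)(4.65×10⁻¹⁰)·cos20° / (0.0900)² = 485.0 V.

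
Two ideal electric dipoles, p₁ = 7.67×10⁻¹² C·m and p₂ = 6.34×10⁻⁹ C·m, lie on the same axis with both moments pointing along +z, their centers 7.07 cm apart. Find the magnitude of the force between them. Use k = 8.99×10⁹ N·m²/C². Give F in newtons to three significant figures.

F ≈ 1.05×10⁻⁴ N

On-axis field of dipole 1 at distance r: E = 2kp₁/r³. Force on dipole 2 is F = p₂·dE/dr (gradient along axis).
dE/dr = −6kp₁/r⁴, so |F| = 6kp₁p₂/r⁴ (attractive for aligned moments).
F = 6(8.99×10⁹)(7.67×10⁻¹²)(6.34×10⁻⁹)/(0.0707)⁴ = 1.050×10⁻⁴ N.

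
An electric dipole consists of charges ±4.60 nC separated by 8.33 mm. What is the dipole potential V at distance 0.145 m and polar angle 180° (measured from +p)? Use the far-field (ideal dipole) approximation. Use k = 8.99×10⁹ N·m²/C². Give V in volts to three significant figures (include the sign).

V ≈ -16.4 V

Dipole moment p = qd = (4.60×10⁻⁹ C)(0.00833 m) = 3.832×10⁻¹¹ C·m.
The dipole potential is V = kp cosθ / r².
V = (8.99×10⁹)(3.832×10⁻¹¹)·cos180° / (0.145)² = -16.39 V.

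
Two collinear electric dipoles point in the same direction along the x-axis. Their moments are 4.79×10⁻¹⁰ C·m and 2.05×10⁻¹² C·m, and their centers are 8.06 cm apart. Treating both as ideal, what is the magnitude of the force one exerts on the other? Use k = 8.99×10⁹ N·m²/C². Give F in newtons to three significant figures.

On-axis field of dipole 1 at distance r: E = 2kp₁/r³. Force on dipole 2 is F = p₂·dE/dr (gradient along axis).
dE/dr = −6kp₁/r⁴, so |F| = 6kp₁p₂/r⁴ (attractive for aligned moments).
F = 6(8.99×10⁹)(4.79×10⁻¹⁰)(2.05×10⁻¹²)/(0.0806)⁴ = 1.255×10⁻⁶ N.

F ≈ 1.26×10⁻⁶ N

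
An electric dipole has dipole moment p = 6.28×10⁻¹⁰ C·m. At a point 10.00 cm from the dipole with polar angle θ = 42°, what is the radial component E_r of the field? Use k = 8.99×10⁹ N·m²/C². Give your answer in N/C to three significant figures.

For a dipole, E_r = (2kp cosθ)/r³.
kp/r³ = (8.99×10⁹)(6.28×10⁻¹⁰)/(0.100)³ = 5646 N/C.
E_r = 2·5646·cos42° = 8391 N/C.

E_r ≈ 8390 N/C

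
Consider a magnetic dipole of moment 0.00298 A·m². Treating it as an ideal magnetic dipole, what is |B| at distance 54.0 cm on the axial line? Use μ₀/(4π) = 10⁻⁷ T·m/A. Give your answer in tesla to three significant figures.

B ≈ 3.78×10⁻⁹ T

On axis B = (μ₀/4π)·2m/r³.
B = 2·(10⁻⁷)·(0.00298) / (0.540)³ = 3.785×10⁻⁹ T.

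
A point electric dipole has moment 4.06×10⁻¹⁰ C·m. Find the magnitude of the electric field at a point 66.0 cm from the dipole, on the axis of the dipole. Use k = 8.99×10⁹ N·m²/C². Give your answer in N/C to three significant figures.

On the dipole axis E = 2kp/r³.
E = 2·(8.99×10⁹)(4.06×10⁻¹⁰) / (0.660)³ = 25.39 N/C.

E ≈ 25.4 N/C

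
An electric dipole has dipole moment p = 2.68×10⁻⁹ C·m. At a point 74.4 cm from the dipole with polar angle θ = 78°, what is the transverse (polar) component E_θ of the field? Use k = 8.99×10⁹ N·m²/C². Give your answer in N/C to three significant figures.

For a dipole, E_θ = (kp sinθ)/r³.
kp/r³ = (8.99×10⁹)(2.68×10⁻⁹)/(0.744)³ = 58.50 N/C.
E_θ = 58.50·sin78° = 57.22 N/C.

E_θ ≈ 57.2 N/C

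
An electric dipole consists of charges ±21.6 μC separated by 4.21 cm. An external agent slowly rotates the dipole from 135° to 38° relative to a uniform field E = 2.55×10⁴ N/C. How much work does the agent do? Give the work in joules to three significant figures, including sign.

Dipole moment p = qd = (2.16×10⁻⁵ C)(0.0421 m) = 9.094×10⁻⁷ C·m.
W_ext = ΔU = U(θ₂) − U(θ₁) = −pE cosθ₂ − (−pE cosθ₁) = pE(cosθ₁ − cosθ₂).
W = (9.094×10⁻⁷)(2.55×10⁴)·(cos135° − cos38°) = (0.02319)·(-1.4951) = -0.03467 J.

W ≈ -0.0347 J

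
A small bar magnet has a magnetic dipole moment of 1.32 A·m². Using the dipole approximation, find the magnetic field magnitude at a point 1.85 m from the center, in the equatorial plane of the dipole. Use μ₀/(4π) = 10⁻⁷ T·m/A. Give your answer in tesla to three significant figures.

B ≈ 2.08×10⁻⁸ T

In the equatorial plane B = (μ₀/4π)·m/r³ (half the axial value).
B = (10⁻⁷)·(1.32) / (1.85)³ = 2.085×10⁻⁸ T.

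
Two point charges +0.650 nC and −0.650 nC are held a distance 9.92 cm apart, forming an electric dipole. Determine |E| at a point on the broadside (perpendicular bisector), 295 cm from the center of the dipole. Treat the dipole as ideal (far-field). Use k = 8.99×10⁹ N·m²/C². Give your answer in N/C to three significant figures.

E ≈ 0.0226 N/C

Dipole moment p = qd = (6.50×10⁻¹⁰ C)(0.0992 m) = 6.448×10⁻¹¹ C·m.
On the perpendicular bisector E = kp/r³ (half the axial value at the same distance).
E = (8.99×10⁹)(6.448×10⁻¹¹) / (2.95)³ = 0.02258 N/C.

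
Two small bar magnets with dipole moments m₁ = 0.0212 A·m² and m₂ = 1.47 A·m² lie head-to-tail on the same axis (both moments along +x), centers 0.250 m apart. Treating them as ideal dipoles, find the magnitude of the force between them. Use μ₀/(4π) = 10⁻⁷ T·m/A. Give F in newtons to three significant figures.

F ≈ 4.79×10⁻⁶ N

On-axis B of dipole 1: B = (μ₀/4π)·2m₁/r³. Force on dipole 2: F = m₂·dB/dr.
dB/dr = −(μ₀/4π)·6m₁/r⁴, so |F| = (μ₀/4π)·6m₁m₂/r⁴.
F = 6(10⁻⁷)(0.0212)(1.47)/(0.250)⁴ = 4.787×10⁻⁶ N.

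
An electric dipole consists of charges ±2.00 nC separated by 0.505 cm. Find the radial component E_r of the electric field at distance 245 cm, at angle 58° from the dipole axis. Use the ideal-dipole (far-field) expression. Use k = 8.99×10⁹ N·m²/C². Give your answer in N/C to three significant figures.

E_r ≈ 0.00654 N/C

Dipole moment p = qd = (2.00×10⁻⁹ C)(0.00505 m) = 1.01×10⁻¹¹ C·m.
For a dipole, E_r = (2kp cosθ)/r³.
kp/r³ = (8.99×10⁹)(1.01×10⁻¹¹)/(2.45)³ = 0.006174 N/C.
E_r = 2·0.006174·cos58° = 0.006544 N/C.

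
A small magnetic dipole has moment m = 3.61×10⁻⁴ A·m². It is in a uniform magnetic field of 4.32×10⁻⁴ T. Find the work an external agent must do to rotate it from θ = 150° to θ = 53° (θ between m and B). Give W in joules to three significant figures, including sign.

W_ext = ΔU = −mB cosθ₂ + mB cosθ₁ = mB(cosθ₁ − cosθ₂).
W = (3.61×10⁻⁴)(4.32×10⁻⁴)·(cos150° − cos53°) = (1.560×10⁻⁷)·(-1.4678) = -2.289×10⁻⁷ J.

W ≈ -2.29×10⁻⁷ J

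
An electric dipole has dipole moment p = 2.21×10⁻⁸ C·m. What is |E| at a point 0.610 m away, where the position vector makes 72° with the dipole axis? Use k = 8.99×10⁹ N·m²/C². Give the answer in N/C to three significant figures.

At angle θ the dipole field magnitude is E = (kp/r³)·√(1 + 3cos²θ).
kp/r³ = (8.99×10⁹)(2.21×10⁻⁸) / (0.610)³ = 875.3 N/C.
√(1 + 3cos²72°) = √(1 + 3·0.0955) = √1.2865 ≈ 1.1342.
E ≈ 875.3 × 1.134 = 992.8 N/C.

E ≈ 993 N/C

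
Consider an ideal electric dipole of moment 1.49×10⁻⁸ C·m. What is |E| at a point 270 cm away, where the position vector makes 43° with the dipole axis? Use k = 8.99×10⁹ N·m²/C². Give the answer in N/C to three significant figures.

E ≈ 11.0 N/C

At angle θ the dipole field magnitude is E = (kp/r³)·√(1 + 3cos²θ).
kp/r³ = (8.99×10⁹)(1.49×10⁻⁸) / (2.70)³ = 6.805 N/C.
√(1 + 3cos²43°) = √(1 + 3·0.5349) = √2.6046 ≈ 1.6139.
E ≈ 6.805 × 1.614 = 10.98 N/C.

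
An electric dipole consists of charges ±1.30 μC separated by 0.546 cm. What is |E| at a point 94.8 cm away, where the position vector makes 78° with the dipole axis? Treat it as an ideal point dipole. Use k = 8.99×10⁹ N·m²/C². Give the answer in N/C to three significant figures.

E ≈ 79.6 N/C

Dipole moment p = qd = (1.30×10⁻⁶ C)(0.00546 m) = 7.098×10⁻⁹ C·m.
At angle θ the dipole field magnitude is E = (kp/r³)·√(1 + 3cos²θ).
kp/r³ = (8.99×10⁹)(7.098×10⁻⁹) / (0.948)³ = 74.90 N/C.
√(1 + 3cos²78°) = √(1 + 3·0.0432) = √1.1297 ≈ 1.0629.
E ≈ 74.90 × 1.063 = 79.61 N/C.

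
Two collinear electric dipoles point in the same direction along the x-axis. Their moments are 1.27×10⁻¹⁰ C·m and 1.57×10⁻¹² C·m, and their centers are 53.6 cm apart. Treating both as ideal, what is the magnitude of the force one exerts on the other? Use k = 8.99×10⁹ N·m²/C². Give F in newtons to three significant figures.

On-axis field of dipole 1 at distance r: E = 2kp₁/r³. Force on dipole 2 is F = p₂·dE/dr (gradient along axis).
dE/dr = −6kp₁/r⁴, so |F| = 6kp₁p₂/r⁴ (attractive for aligned moments).
F = 6(8.99×10⁹)(1.27×10⁻¹⁰)(1.57×10⁻¹²)/(0.536)⁴ = 1.303×10⁻¹⁰ N.

F ≈ 1.30×10⁻¹⁰ N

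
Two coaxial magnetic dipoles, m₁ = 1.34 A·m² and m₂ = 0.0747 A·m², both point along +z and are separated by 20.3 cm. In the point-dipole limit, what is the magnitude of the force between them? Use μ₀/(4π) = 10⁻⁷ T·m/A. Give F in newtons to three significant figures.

F ≈ 3.54×10⁻⁵ N

On-axis B of dipole 1: B = (μ₀/4π)·2m₁/r³. Force on dipole 2: F = m₂·dB/dr.
dB/dr = −(μ₀/4π)·6m₁/r⁴, so |F| = (μ₀/4π)·6m₁m₂/r⁴.
F = 6(10⁻⁷)(1.34)(0.0747)/(0.203)⁴ = 3.537×10⁻⁵ N.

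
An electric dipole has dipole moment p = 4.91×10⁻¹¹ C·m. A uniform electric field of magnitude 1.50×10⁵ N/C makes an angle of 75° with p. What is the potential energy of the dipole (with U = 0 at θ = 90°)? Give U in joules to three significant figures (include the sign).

U = −p·E = −pE cosθ.
U = −(4.91×10⁻¹¹)(1.50×10⁵)·cos75° = -1.906×10⁻⁶ J.

U ≈ -1.91×10⁻⁶ J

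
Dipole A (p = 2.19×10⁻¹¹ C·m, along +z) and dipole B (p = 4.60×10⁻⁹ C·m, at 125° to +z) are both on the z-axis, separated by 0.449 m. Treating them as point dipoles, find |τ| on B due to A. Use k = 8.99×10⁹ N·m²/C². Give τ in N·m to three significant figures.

The second dipole sits on the axis of the first, so the field there is axial: E₁ = 2kp₁/r³ along +z.
E₁ = 2(8.99×10⁹)(2.19×10⁻¹¹)/(0.449)³ = 4.350 N/C.
Torque on the second dipole: τ = p₂ E₁ sinθ.
τ = (4.60×10⁻⁹)(4.350)·sin125° = 1.639×10⁻⁸ N·m.

τ ≈ 1.64×10⁻⁸ N·m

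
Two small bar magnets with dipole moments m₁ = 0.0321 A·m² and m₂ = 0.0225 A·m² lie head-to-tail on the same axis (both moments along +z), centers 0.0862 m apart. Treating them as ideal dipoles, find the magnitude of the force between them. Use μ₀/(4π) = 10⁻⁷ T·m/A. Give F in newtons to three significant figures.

F ≈ 7.85×10⁻⁶ N

On-axis B of dipole 1: B = (μ₀/4π)·2m₁/r³. Force on dipole 2: F = m₂·dB/dr.
dB/dr = −(μ₀/4π)·6m₁/r⁴, so |F| = (μ₀/4π)·6m₁m₂/r⁴.
F = 6(10⁻⁷)(0.0321)(0.0225)/(0.0862)⁴ = 7.849×10⁻⁶ N.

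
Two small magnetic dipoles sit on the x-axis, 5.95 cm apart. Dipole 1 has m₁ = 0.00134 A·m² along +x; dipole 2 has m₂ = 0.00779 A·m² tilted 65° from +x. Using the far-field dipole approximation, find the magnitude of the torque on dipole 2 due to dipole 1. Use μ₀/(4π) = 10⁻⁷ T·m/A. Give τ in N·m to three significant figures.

Dipole B is on the axis of dipole A, so B₁ there is axial: B₁ = (μ₀/4π)·2m₁/r³ along +x.
B₁ = 2(10⁻⁷)(0.00134)/(0.0595)³ = 1.272×10⁻⁶ T.
τ = m₂ B₁ sinθ.
τ = (0.00779)(1.272×10⁻⁶)·sin65° = 8.982×10⁻⁹ N·m.

τ ≈ 8.98×10⁻⁹ N·m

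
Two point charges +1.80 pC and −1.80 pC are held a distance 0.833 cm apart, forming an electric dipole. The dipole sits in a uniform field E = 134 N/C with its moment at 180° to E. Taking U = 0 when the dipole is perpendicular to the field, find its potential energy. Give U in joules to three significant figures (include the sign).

U ≈ 2.01×10⁻¹² J

Dipole moment p = qd = (1.80×10⁻¹² C)(0.00833 m) = 1.499×10⁻¹⁴ C·m.
U = −p·E = −pE cosθ.
U = −(1.499×10⁻¹⁴)(134)·cos180° = 2.009×10⁻¹² J.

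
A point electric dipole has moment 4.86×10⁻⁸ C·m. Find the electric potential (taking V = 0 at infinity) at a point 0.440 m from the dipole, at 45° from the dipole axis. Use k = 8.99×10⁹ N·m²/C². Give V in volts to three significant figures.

The dipole potential is V = kp cosθ / r².
V = (8.99×10⁹)(4.86×10⁻⁸)·cos45° / (0.440)² = 1596 V.

V ≈ 1600 V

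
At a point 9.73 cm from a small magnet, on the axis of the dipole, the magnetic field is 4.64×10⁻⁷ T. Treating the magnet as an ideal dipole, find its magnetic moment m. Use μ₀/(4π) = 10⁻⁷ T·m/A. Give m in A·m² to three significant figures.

On axis B = (μ₀/4π)·2m/r³, so m = Br³·4π/(μ₀·2).
m = (4.64×10⁻⁷)·(0.0973)³ / (2·10⁻⁷) = 0.002137 A·m².

m ≈ 0.00214 A·m²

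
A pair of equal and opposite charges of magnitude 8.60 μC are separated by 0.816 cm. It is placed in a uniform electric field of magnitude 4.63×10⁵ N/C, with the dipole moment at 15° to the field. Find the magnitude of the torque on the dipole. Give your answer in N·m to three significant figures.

τ ≈ 0.00841 N·m

Dipole moment p = qd = (8.60×10⁻⁶ C)(0.00816 m) = 7.018×10⁻⁸ C·m.
Torque on an electric dipole: τ = pE sinθ.
τ = (7.018×10⁻⁸)(4.63×10⁵)·sin15° = 0.008410 N·m.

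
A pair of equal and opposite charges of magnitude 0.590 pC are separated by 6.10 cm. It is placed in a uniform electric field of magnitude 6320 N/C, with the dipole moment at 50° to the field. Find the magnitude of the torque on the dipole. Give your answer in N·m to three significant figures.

τ ≈ 1.74×10⁻¹⁰ N·m

Dipole moment p = qd = (5.90×10⁻¹³ C)(0.0610 m) = 3.599×10⁻¹⁴ C·m.
Torque on an electric dipole: τ = pE sinθ.
τ = (3.599×10⁻¹⁴)(6320)·sin50° = 1.742×10⁻¹⁰ N·m.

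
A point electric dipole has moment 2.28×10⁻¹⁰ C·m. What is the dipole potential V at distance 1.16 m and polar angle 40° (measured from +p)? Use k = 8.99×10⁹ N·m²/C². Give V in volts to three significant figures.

The dipole potential is V = kp cosθ / r².
V = (8.99×10⁹)(2.28×10⁻¹⁰)·cos40° / (1.16)² = 1.167 V.

V ≈ 1.17 V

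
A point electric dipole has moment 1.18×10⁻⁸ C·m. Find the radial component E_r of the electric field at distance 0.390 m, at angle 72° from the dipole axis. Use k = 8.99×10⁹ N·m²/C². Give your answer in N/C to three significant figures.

For a dipole, E_r = (2kp cosθ)/r³.
kp/r³ = (8.99×10⁹)(1.18×10⁻⁸)/(0.390)³ = 1788 N/C.
E_r = 2·1788·cos72° = 1105 N/C.

E_r ≈ 1110 N/C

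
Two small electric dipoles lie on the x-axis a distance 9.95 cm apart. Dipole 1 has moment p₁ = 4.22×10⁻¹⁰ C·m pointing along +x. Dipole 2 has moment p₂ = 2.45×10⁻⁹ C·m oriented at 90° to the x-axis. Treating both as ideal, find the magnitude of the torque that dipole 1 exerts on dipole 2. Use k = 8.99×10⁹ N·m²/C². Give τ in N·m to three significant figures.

The second dipole sits on the axis of the first, so the field there is axial: E₁ = 2kp₁/r³ along +x.
E₁ = 2(8.99×10⁹)(4.22×10⁻¹⁰)/(0.0995)³ = 7703 N/C.
Torque on the second dipole: τ = p₂ E₁ sinθ.
τ = (2.45×10⁻⁹)(7703)·sin90° = 1.887×10⁻⁵ N·m.

τ ≈ 1.89×10⁻⁵ N·m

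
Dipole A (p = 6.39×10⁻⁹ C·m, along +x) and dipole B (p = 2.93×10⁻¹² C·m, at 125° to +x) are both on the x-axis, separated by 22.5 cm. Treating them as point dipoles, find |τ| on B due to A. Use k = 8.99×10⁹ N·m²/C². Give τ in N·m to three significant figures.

The second dipole sits on the axis of the first, so the field there is axial: E₁ = 2kp₁/r³ along +x.
E₁ = 2(8.99×10⁹)(6.39×10⁻⁹)/(0.225)³ = 1.009×10⁴ N/C.
Torque on the second dipole: τ = p₂ E₁ sinθ.
τ = (2.93×10⁻¹²)(1.009×10⁴)·sin125° = 2.421×10⁻⁸ N·m.

τ ≈ 2.42×10⁻⁸ N·m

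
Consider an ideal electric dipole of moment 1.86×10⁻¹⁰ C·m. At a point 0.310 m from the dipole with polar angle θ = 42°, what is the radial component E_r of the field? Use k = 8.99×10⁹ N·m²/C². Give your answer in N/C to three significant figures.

For a dipole, E_r = (2kp cosθ)/r³.
kp/r³ = (8.99×10⁹)(1.86×10⁻¹⁰)/(0.310)³ = 56.13 N/C.
E_r = 2·56.13·cos42° = 83.42 N/C.

E_r ≈ 83.4 N/C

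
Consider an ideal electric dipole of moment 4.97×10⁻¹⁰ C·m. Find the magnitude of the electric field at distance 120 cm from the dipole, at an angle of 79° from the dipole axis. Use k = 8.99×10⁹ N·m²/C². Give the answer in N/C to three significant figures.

E ≈ 2.72 N/C

At angle θ the dipole field magnitude is E = (kp/r³)·√(1 + 3cos²θ).
kp/r³ = (8.99×10⁹)(4.97×10⁻¹⁰) / (1.20)³ = 2.586 N/C.
√(1 + 3cos²79°) = √(1 + 3·0.0364) = √1.1092 ≈ 1.0532.
E ≈ 2.586 × 1.053 = 2.723 N/C.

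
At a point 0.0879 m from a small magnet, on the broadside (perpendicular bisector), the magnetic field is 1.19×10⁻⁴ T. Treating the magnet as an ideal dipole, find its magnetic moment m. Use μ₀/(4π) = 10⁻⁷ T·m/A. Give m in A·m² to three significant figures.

In the equatorial plane B = (μ₀/4π)·m/r³, so m = Br³·4π/(μ₀).
m = (1.19×10⁻⁴)·(0.0879)³ / (10⁻⁷) = 0.8082 A·m².

m ≈ 0.808 A·m²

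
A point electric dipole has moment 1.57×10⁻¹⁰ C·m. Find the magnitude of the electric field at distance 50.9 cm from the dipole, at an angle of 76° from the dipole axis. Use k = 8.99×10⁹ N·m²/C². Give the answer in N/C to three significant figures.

At angle θ the dipole field magnitude is E = (kp/r³)·√(1 + 3cos²θ).
kp/r³ = (8.99×10⁹)(1.57×10⁻¹⁰) / (0.509)³ = 10.70 N/C.
√(1 + 3cos²76°) = √(1 + 3·0.0585) = √1.1756 ≈ 1.0842.
E ≈ 10.70 × 1.084 = 11.60 N/C.

E ≈ 11.6 N/C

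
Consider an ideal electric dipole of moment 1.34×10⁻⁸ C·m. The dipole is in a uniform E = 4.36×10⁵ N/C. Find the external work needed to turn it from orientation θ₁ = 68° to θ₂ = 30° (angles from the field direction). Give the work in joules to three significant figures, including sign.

W_ext = ΔU = U(θ₂) − U(θ₁) = −pE cosθ₂ − (−pE cosθ₁) = pE(cosθ₁ − cosθ₂).
W = (1.34×10⁻⁸)(4.36×10⁵)·(cos68° − cos30°) = (0.005842)·(-0.4914) = -0.002871 J.

W ≈ -0.00287 J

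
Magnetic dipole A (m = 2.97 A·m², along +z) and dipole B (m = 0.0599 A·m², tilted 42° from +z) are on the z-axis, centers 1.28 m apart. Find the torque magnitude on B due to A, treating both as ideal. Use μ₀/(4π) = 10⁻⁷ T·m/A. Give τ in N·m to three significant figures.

Dipole B is on the axis of dipole A, so B₁ there is axial: B₁ = (μ₀/4π)·2m₁/r³ along +z.
B₁ = 2(10⁻⁷)(2.97)/(1.28)³ = 2.832×10⁻⁷ T.
τ = m₂ B₁ sinθ.
τ = (0.0599)(2.832×10⁻⁷)·sin42° = 1.135×10⁻⁸ N·m.

τ ≈ 1.14×10⁻⁸ N·m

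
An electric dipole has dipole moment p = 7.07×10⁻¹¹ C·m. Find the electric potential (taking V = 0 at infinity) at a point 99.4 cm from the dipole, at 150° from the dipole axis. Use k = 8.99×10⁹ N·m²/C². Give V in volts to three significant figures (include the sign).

The dipole potential is V = kp cosθ / r².
V = (8.99×10⁹)(7.07×10⁻¹¹)·cos150° / (0.994)² = -0.5571 V.

V ≈ -0.557 V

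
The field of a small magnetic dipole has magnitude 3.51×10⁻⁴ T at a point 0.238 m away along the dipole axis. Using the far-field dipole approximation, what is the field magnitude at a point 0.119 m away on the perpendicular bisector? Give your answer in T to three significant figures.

B ≈ 0.00140 T

Dipole fields scale as 1/r³ in the far field.
The axial field is twice the equatorial field at the same r, so the geometry factor is 1/2.
B₂ = B₁ · (1/2) · (r₁/r₂)³ = 3.51×10⁻⁴ · 0.5 · (0.238/0.119)³.
(r₁/r₂)³ = (2)³ = 8.
B₂ ≈ 0.001404 T.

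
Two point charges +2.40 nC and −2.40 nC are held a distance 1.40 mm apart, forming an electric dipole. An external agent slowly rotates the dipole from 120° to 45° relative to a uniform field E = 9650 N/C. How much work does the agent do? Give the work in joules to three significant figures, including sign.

Dipole moment p = qd = (2.40×10⁻⁹ C)(0.00140 m) = 3.36×10⁻¹² C·m.
W_ext = ΔU = U(θ₂) − U(θ₁) = −pE cosθ₂ − (−pE cosθ₁) = pE(cosθ₁ − cosθ₂).
W = (3.36×10⁻¹²)(9650)·(cos120° − cos45°) = (3.242×10⁻⁸)·(-1.2071) = -3.914×10⁻⁸ J.

W ≈ -3.91×10⁻⁸ J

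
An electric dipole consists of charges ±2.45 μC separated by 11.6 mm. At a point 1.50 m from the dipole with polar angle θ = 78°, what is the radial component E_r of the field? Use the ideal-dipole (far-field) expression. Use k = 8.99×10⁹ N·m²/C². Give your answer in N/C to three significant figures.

Dipole moment p = qd = (2.45×10⁻⁶ C)(0.0116 m) = 2.842×10⁻⁸ C·m.
For a dipole, E_r = (2kp cosθ)/r³.
kp/r³ = (8.99×10⁹)(2.842×10⁻⁸)/(1.50)³ = 75.70 N/C.
E_r = 2·75.70·cos78° = 31.48 N/C.

E_r ≈ 31.5 N/C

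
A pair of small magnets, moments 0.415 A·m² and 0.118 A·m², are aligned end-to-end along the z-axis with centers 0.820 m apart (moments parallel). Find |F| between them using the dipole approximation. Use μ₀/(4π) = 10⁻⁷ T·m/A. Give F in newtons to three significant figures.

On-axis B of dipole 1: B = (μ₀/4π)·2m₁/r³. Force on dipole 2: F = m₂·dB/dr.
dB/dr = −(μ₀/4π)·6m₁/r⁴, so |F| = (μ₀/4π)·6m₁m₂/r⁴.
F = 6(10⁻⁷)(0.415)(0.118)/(0.820)⁴ = 6.499×10⁻⁸ N.

F ≈ 6.50×10⁻⁸ N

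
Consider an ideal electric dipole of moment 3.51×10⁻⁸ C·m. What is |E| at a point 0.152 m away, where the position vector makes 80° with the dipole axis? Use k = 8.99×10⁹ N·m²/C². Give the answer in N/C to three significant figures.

At angle θ the dipole field magnitude is E = (kp/r³)·√(1 + 3cos²θ).
kp/r³ = (8.99×10⁹)(3.51×10⁻⁸) / (0.152)³ = 8.985×10⁴ N/C.
√(1 + 3cos²80°) = √(1 + 3·0.0302) = √1.0905 ≈ 1.0443.
E ≈ 8.985×10⁴ × 1.044 = 9.383×10⁴ N/C.

E ≈ 9.38×10⁴ N/C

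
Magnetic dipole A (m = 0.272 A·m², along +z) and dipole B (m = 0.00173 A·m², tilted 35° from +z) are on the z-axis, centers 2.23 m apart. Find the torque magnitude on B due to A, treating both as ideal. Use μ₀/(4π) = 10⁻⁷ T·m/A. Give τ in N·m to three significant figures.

Dipole B is on the axis of dipole A, so B₁ there is axial: B₁ = (μ₀/4π)·2m₁/r³ along +z.
B₁ = 2(10⁻⁷)(0.272)/(2.23)³ = 4.906×10⁻⁹ T.
τ = m₂ B₁ sinθ.
τ = (0.00173)(4.906×10⁻⁹)·sin35° = 4.868×10⁻¹² N·m.

τ ≈ 4.87×10⁻¹² N·m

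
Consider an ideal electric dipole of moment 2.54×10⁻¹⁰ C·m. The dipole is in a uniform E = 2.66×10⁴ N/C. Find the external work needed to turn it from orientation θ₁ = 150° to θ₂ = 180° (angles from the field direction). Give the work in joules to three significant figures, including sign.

W ≈ 9.05×10⁻⁷ J

W_ext = ΔU = U(θ₂) − U(θ₁) = −pE cosθ₂ − (−pE cosθ₁) = pE(cosθ₁ − cosθ₂).
W = (2.54×10⁻¹⁰)(2.66×10⁴)·(cos150° − cos180°) = (6.756×10⁻⁶)·(+0.1340) = 9.052×10⁻⁷ J.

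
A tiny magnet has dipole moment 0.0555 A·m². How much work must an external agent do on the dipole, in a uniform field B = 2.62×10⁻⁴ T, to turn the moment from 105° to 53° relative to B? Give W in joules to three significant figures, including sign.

W ≈ -1.25×10⁻⁵ J

W_ext = ΔU = −mB cosθ₂ + mB cosθ₁ = mB(cosθ₁ − cosθ₂).
W = (0.0555)(2.62×10⁻⁴)·(cos105° − cos53°) = (1.454×10⁻⁵)·(-0.8606) = -1.251×10⁻⁵ J.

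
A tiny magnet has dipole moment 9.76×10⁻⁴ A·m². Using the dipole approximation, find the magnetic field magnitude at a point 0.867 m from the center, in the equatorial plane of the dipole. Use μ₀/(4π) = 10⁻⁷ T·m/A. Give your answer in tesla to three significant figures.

In the equatorial plane B = (μ₀/4π)·m/r³ (half the axial value).
B = (10⁻⁷)·(9.76×10⁻⁴) / (0.867)³ = 1.498×10⁻¹⁰ T.

B ≈ 1.50×10⁻¹⁰ T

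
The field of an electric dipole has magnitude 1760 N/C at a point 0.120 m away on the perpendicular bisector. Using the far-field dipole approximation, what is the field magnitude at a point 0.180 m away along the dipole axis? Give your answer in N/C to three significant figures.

Dipole fields scale as 1/r³ in the far field.
The axial field is twice the equatorial field at the same r, so the geometry factor is 2/1.
E₂ = E₁ · (2/1) · (r₁/r₂)³ = 1760 · 2 · (0.120/0.180)³.
(r₁/r₂)³ = (0.6667)³ = 0.2963.
E₂ ≈ 1043 N/C.

E ≈ 1040 N/C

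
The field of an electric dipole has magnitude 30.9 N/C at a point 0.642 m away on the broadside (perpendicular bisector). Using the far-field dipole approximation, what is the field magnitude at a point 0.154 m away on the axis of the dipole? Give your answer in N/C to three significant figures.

Dipole fields scale as 1/r³ in the far field.
The axial field is twice the equatorial field at the same r, so the geometry factor is 2/1.
E₂ = E₁ · (2/1) · (r₁/r₂)³ = 30.9 · 2 · (0.642/0.154)³.
(r₁/r₂)³ = (4.169)³ = 72.45.
E₂ ≈ 4477 N/C.

E ≈ 4480 N/C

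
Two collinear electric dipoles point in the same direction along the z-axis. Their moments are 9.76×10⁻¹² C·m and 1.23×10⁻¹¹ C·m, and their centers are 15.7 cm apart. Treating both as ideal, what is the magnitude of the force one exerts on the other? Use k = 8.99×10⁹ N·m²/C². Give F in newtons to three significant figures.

On-axis field of dipole 1 at distance r: E = 2kp₁/r³. Force on dipole 2 is F = p₂·dE/dr (gradient along axis).
dE/dr = −6kp₁/r⁴, so |F| = 6kp₁p₂/r⁴ (attractive for aligned moments).
F = 6(8.99×10⁹)(9.76×10⁻¹²)(1.23×10⁻¹¹)/(0.157)⁴ = 1.066×10⁻⁸ N.

F ≈ 1.07×10⁻⁸ N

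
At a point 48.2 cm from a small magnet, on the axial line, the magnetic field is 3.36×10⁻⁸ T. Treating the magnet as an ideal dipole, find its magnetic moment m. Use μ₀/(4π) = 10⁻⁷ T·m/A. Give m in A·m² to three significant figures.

m ≈ 0.0188 A·m²

On axis B = (μ₀/4π)·2m/r³, so m = Br³·4π/(μ₀·2).
m = (3.36×10⁻⁸)·(0.482)³ / (2·10⁻⁷) = 0.01881 A·m².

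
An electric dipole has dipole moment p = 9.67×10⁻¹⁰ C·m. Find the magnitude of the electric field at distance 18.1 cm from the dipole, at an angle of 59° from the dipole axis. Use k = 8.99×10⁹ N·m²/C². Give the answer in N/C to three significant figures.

At angle θ the dipole field magnitude is E = (kp/r³)·√(1 + 3cos²θ).
kp/r³ = (8.99×10⁹)(9.67×10⁻¹⁰) / (0.181)³ = 1466 N/C.
√(1 + 3cos²59°) = √(1 + 3·0.2653) = √1.7958 ≈ 1.3401.
E ≈ 1466 × 1.340 = 1965 N/C.

E ≈ 1960 N/C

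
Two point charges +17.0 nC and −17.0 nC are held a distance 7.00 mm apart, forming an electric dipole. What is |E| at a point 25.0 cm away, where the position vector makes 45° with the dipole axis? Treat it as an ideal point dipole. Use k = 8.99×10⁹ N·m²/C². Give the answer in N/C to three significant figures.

Dipole moment p = qd = (1.70×10⁻⁸ C)(0.00700 m) = 1.19×10⁻¹⁰ C·m.
At angle θ the dipole field magnitude is E = (kp/r³)·√(1 + 3cos²θ).
kp/r³ = (8.99×10⁹)(1.19×10⁻¹⁰) / (0.250)³ = 68.47 N/C.
√(1 + 3cos²45°) = √(1 + 3·0.5000) = √2.5000 ≈ 1.5811.
E ≈ 68.47 × 1.581 = 108.3 N/C.

E ≈ 108 N/C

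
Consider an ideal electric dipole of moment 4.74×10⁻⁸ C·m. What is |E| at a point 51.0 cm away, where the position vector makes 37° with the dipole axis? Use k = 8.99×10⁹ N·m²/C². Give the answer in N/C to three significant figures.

At angle θ the dipole field magnitude is E = (kp/r³)·√(1 + 3cos²θ).
kp/r³ = (8.99×10⁹)(4.74×10⁻⁸) / (0.510)³ = 3212 N/C.
√(1 + 3cos²37°) = √(1 + 3·0.6378) = √2.9135 ≈ 1.7069.
E ≈ 3212 × 1.707 = 5483 N/C.

E ≈ 5480 N/C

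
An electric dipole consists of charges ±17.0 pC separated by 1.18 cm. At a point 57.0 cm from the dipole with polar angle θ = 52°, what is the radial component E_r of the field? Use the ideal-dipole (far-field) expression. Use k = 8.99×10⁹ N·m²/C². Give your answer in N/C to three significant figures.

Dipole moment p = qd = (1.70×10⁻¹¹ C)(0.0118 m) = 2.006×10⁻¹³ C·m.
For a dipole, E_r = (2kp cosθ)/r³.
kp/r³ = (8.99×10⁹)(2.006×10⁻¹³)/(0.570)³ = 0.009738 N/C.
E_r = 2·0.009738·cos52° = 0.01199 N/C.

E_r ≈ 0.0120 N/C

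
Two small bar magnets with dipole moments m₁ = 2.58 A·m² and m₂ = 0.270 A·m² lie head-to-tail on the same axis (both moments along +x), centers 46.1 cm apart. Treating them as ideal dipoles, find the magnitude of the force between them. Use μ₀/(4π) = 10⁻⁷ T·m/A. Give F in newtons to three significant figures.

F ≈ 9.25×10⁻⁶ N

On-axis B of dipole 1: B = (μ₀/4π)·2m₁/r³. Force on dipole 2: F = m₂·dB/dr.
dB/dr = −(μ₀/4π)·6m₁/r⁴, so |F| = (μ₀/4π)·6m₁m₂/r⁴.
F = 6(10⁻⁷)(2.58)(0.270)/(0.461)⁴ = 9.254×10⁻⁶ N.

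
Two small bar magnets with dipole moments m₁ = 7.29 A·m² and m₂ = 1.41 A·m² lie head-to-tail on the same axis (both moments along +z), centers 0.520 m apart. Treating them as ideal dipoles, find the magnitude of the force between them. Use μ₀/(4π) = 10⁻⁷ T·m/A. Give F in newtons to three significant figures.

On-axis B of dipole 1: B = (μ₀/4π)·2m₁/r³. Force on dipole 2: F = m₂·dB/dr.
dB/dr = −(μ₀/4π)·6m₁/r⁴, so |F| = (μ₀/4π)·6m₁m₂/r⁴.
F = 6(10⁻⁷)(7.29)(1.41)/(0.520)⁴ = 8.435×10⁻⁵ N.

F ≈ 8.43×10⁻⁵ N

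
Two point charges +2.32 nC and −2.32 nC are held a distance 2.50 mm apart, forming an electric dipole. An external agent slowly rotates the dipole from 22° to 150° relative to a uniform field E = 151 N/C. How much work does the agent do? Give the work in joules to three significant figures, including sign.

Dipole moment p = qd = (2.32×10⁻⁹ C)(0.00250 m) = 5.80×10⁻¹² C·m.
W_ext = ΔU = U(θ₂) − U(θ₁) = −pE cosθ₂ − (−pE cosθ₁) = pE(cosθ₁ − cosθ₂).
W = (5.80×10⁻¹²)(151)·(cos22° − cos150°) = (8.758×10⁻¹⁰)·(+1.7932) = 1.570×10⁻⁹ J.

W ≈ 1.57×10⁻⁹ J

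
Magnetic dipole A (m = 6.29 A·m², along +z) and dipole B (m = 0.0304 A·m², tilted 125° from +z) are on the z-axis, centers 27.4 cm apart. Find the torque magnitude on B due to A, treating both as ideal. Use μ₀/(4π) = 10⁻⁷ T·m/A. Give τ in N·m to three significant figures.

τ ≈ 1.52×10⁻⁶ N·m

Dipole B is on the axis of dipole A, so B₁ there is axial: B₁ = (μ₀/4π)·2m₁/r³ along +z.
B₁ = 2(10⁻⁷)(6.29)/(0.274)³ = 6.115×10⁻⁵ T.
τ = m₂ B₁ sinθ.
τ = (0.0304)(6.115×10⁻⁵)·sin125° = 1.523×10⁻⁶ N·m.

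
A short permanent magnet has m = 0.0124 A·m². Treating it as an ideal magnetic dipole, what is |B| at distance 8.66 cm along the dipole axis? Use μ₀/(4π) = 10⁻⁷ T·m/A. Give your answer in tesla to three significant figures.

B ≈ 3.82×10⁻⁶ T

On axis B = (μ₀/4π)·2m/r³.
B = 2·(10⁻⁷)·(0.0124) / (0.0866)³ = 3.819×10⁻⁶ T.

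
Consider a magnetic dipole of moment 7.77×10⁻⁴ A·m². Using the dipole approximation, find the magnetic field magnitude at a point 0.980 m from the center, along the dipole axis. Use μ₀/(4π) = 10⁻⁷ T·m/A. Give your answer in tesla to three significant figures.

B ≈ 1.65×10⁻¹⁰ T

On axis B = (μ₀/4π)·2m/r³.
B = 2·(10⁻⁷)·(7.77×10⁻⁴) / (0.980)³ = 1.651×10⁻¹⁰ T.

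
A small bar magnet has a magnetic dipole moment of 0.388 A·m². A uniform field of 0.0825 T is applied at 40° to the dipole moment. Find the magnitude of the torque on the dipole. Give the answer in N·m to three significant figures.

Torque on a magnetic dipole: τ = mB sinθ.
τ = (0.388)(0.0825)·sin40° = 0.02058 N·m.

τ ≈ 0.0206 N·m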